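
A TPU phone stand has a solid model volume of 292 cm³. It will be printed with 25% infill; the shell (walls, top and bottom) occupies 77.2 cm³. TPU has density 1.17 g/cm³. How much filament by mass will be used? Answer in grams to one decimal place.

153.2 g

Interior volume: 292 − 77.2 → 214.8 cm³.
Deposited infill: 0.25 × 214.8 → 53.7 cm³.
Total extruded: 77.2 + 53.7 → 130.9 cm³.
Mass = 130.9 × 1.17, so 153.153 g.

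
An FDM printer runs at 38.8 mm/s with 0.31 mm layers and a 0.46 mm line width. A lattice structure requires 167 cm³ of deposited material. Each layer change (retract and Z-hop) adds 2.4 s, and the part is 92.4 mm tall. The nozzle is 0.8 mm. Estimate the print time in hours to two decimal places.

8.58 hours

Extrusion cross-section: 0.31 × 0.46 → 0.1426 mm².
Toolpath length = 167 cm³ / 0.1426 mm² = 167000 / 0.1426 = 1171108 mm.
Extrusion time = 1171108 / 38.8, so 30183.2 s.
Layers = ⌈92.4/0.31⌉ = 299.
Layer-change overhead = 299 × 2.4, so 717.6 s.
Total = 30183.2 + 717.6 = 30900.8 s = 8.58 hours.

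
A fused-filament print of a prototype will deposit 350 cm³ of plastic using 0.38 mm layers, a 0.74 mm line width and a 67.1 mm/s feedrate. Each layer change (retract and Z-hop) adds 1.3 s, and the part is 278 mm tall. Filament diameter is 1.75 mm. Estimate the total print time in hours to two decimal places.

Extrusion cross-section = 0.38 × 0.74 = 0.2812 mm².
Toolpath length = 350 cm³ / 0.2812 mm² = 350000 / 0.2812 = 1244665.7 mm.
Print-move time: 1244665.7 / 67.1 → 18549.4 s.
Number of layers: 278 / 0.38 → 732 (rounded up).
Layer-change overhead = 732 × 1.3 = 951.6 s.
Total = 18549.4 + 951.6 = 19501 s = 5.42 hours.

5.42 hours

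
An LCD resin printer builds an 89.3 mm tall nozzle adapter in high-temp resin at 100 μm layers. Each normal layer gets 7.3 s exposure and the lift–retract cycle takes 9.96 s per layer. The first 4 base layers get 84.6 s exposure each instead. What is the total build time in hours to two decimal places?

4.37 hours

Layer count = ceil(89.3 / 0.1) = 893.
Base layers = 4 × (84.6 + 9.96), so 378.24 s.
Remaining layers = 889 × (7.3 + 9.96) = 15344.14 s.
Sum: 378.24 + 15344.14 = 15722.38 s → 4.37 hours.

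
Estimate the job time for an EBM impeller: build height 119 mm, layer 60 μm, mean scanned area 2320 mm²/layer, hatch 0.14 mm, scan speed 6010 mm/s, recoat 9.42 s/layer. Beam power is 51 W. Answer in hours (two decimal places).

Number of layers: 119 / 0.06 → 1984 (rounded up).
Hatch length per layer = 2320 / 0.14, so 16571.4 mm.
Per-layer scan time: 16571.4 / 6010 → 2.7573 s.
Per-layer time: 2.7573 + 9.42 → 12.1773 s.
Total: 1984 × 12.1773 s = 24159.7632 s → 6.71 hours.

6.71 hours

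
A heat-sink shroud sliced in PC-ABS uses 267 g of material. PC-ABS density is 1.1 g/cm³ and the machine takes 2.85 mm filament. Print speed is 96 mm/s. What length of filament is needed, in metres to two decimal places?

38.05 m

Extruded volume: 267/1.1 = 242.7273 cm³ (242727.3 mm³).
A = π r² = π × 1.425² = 6.3794 mm².
L = V/A = 242727.3/6.3794 = 38048.61 mm → 38.05 m.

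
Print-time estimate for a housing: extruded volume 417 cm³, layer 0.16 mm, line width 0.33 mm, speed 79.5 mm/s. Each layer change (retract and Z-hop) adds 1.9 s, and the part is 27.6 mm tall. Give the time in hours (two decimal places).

Extrusion cross-section = 0.16 × 0.33 = 0.0528 mm².
Path length: 417000 mm³ / 0.0528 mm² → 7897727.3 mm.
Print-move time: 7897727.3 / 79.5 → 99342.5 s.
Layer count = ceil(27.6 / 0.16) = 173.
Non-print overhead = 173 × 1.9, so 328.7 s.
Total = 99342.5 + 328.7 = 99671.2 s = 27.69 hours.

27.69 hours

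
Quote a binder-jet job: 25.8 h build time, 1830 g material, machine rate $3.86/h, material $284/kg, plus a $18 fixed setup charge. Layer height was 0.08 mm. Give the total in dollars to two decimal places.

$637.31

Time charge = 3.86 × 25.8, so $99.588.
Material charge = 284 × 1830/1000 = $519.72.
Adding setup: 99.588 + 519.72 + 18 → 637.308 ≈ $637.31.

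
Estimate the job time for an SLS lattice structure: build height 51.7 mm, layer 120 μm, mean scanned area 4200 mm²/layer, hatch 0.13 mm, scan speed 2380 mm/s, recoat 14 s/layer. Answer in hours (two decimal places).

Number of layers: 51.7 / 0.12 → 431 (rounded up).
Per-layer scan distance = 4200 / 0.13 = 32307.7 mm.
Scan time per layer: 32307.7 / 2380 → 13.5747 s.
Per-layer time = 13.5747 + 14, so 27.5747 s.
Total: 431 × 27.5747 s = 11884.6957 s → 3.30 hours.

3.30 hours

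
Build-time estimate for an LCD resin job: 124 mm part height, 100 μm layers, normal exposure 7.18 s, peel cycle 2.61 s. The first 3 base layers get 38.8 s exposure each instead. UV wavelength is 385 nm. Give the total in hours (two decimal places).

Layers = ⌈124/0.1⌉ = 1240.
Bottom layers = 3 × (38.8 + 2.61) = 124.23 s.
Remaining layers = 1237 × (7.18 + 2.61) = 12110.23 s.
Total = 124.23 + 12110.23 = 12234.46 s = 3.40 hours.

3.40 hours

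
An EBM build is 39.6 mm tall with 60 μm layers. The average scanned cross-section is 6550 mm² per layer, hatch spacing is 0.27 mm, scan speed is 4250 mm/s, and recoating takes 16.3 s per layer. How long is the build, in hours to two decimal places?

4.03 hours

Layers = ⌈39.6/0.06⌉ = 660.
Per-layer scan distance: 6550 / 0.27 → 24259.3 mm.
Scan time per layer = 24259.3 / 4250 = 5.7081 s.
Layer cycle: 5.7081 + 16.3 → 22.0081 s.
660 layers × 22.0081 s/layer = 14525.346 s, i.e. 4.03 hours.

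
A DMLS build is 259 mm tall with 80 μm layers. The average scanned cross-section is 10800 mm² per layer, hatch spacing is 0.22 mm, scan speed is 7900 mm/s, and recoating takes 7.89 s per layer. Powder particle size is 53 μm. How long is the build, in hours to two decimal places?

Layer count = ceil(259 / 0.08) = 3238.
Scan path per layer: 10800 / 0.22 → 49090.9 mm.
Laser time per layer = 49090.9 / 7900, so 6.214 s.
Per-layer time: 6.214 + 7.89 → 14.104 s.
Total: 3238 × 14.104 s = 45668.752 s → 12.69 hours.

12.69 hours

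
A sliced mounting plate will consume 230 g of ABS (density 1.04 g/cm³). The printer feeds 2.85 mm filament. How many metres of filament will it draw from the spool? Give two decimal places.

34.67 m

Extruded volume: 230/1.04 = 221.1538 cm³ (221153.8 mm³).
A = π r² = π × 1.425² = 6.3794 mm².
L = V/A = 221153.8/6.3794 = 34666.87 mm → 34.67 m.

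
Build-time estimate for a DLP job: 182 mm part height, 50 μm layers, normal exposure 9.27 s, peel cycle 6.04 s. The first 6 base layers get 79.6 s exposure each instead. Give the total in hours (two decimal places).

15.60 hours

Layers = ⌈182/0.05⌉ = 3640.
Burn-in layers = 6 × (79.6 + 6.04) = 513.84 s.
Normal layers = 3634 × (9.27 + 6.04), so 55636.54 s.
Sum: 513.84 + 55636.54 = 56150.38 s → 15.60 hours.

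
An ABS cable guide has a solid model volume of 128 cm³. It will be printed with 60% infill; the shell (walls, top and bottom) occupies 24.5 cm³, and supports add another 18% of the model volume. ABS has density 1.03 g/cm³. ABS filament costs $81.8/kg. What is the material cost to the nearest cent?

$9.24

Infill region: 128 − 24.5 → 103.5 cm³.
Deposited infill: 0.60 × 103.5 → 62.1 cm³.
Support = 0.18 × 128 = 23.04 cm³.
Total extruded = 24.5 + 62.1 + 23.04, so 109.64 cm³.
Mass: 109.64 × 1.03 → 112.9292 g.
At $81.8/kg: 112.9292/1000 × 81.8 = $9.24.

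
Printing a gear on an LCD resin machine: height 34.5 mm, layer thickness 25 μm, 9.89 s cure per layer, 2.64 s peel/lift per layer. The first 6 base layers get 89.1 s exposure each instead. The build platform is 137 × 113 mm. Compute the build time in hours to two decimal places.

4.94 hours

Layers = ⌈34.5/0.025⌉ = 1380.
Bottom layers = 6 × (89.1 + 2.64), so 550.44 s.
Normal layers: 1374 × (9.89 + 2.64) → 17216.22 s.
Total = 550.44 + 17216.22 = 17766.66 s = 4.94 hours.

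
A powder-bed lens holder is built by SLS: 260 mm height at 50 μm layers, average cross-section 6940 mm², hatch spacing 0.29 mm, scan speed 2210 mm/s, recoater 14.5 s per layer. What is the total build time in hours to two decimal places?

36.59 hours

Number of layers: 260 / 0.05 → 5200 (rounded up).
Per-layer scan distance: 6940 / 0.29 → 23931 mm.
Per-layer scan time = 23931 / 2210 = 10.8285 s.
Per-layer time: 10.8285 + 14.5 → 25.3285 s.
Total: 5200 × 25.3285 s = 131708.2 s → 36.59 hours.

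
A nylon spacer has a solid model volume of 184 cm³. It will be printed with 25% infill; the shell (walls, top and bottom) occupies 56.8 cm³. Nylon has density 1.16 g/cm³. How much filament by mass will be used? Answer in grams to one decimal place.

Volume inside the shell = 184 − 56.8 = 127.2 cm³.
Infill volume = 0.25 × 127.2, so 31.8 cm³.
Deposited volume: 56.8 + 31.8 → 88.6 cm³.
Mass = 88.6 × 1.16 = 102.776 g.

102.8 g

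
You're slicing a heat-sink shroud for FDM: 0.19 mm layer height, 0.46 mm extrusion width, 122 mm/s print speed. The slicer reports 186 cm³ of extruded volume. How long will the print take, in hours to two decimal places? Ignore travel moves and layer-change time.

Extrusion cross-section = 0.19 × 0.46 = 0.0874 mm².
Path length: 186000 mm³ / 0.0874 mm² → 2128146.5 mm.
Print-move time = 2128146.5 / 122 = 17443.8 s.
In the requested units: 17443.8 s = 4.85 hours.

4.85 hours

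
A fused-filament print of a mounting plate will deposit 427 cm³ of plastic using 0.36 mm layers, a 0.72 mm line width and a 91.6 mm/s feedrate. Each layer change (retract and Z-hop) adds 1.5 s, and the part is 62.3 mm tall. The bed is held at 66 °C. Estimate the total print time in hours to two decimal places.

5.07 hours

Bead cross-section: 0.36 × 0.72 → 0.2592 mm².
Path length: 427000 mm³ / 0.2592 mm² → 1647376.5 mm.
Extrusion time: 1647376.5 / 91.6 → 17984.5 s.
Number of layers: 62.3 / 0.36 → 174 (rounded up).
Non-print overhead = 174 × 1.5, so 261 s.
Altogether 17984.5 + 261 = 18245.5 s, i.e. 5.07 hours.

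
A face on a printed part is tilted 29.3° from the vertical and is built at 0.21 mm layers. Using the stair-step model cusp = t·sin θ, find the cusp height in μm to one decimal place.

sin(29.3°) = 0.4894, so cusp = 0.21 × 0.4894 = 0.102774 mm → 102.8 μm.

102.8 μm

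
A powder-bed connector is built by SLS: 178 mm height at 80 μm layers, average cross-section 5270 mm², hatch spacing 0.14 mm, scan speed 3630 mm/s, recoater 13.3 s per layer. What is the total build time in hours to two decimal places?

14.63 hours

Layers = ⌈178/0.08⌉ = 2225.
Hatch length per layer: 5270 / 0.14 → 37642.9 mm.
Per-layer scan time: 37642.9 / 3630 → 10.3699 s.
Per-layer time = 10.3699 + 13.3, so 23.6699 s.
Build time = 2225 × 23.6699 = 52665.5275 s = 14.63 hours.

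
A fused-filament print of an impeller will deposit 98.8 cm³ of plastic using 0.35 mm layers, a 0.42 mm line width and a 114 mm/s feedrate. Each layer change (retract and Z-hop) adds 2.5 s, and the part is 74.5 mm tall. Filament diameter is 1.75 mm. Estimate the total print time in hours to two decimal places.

1.79 hours

Bead cross-section = 0.35 × 0.42 = 0.147 mm².
Toolpath length = 98.8 cm³ / 0.147 mm² = 98800 / 0.147 = 672108.8 mm.
Extrusion time = 672108.8 / 114 = 5895.7 s.
Layer count = ceil(74.5 / 0.35) = 213.
Z-hop total: 213 × 2.5 → 532.5 s.
Total = 5895.7 + 532.5 = 6428.2 s = 1.79 hours.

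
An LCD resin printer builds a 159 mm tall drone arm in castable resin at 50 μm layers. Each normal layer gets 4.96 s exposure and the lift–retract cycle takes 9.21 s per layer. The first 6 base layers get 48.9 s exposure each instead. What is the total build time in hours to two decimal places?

Layers = ⌈159/0.05⌉ = 3180.
Bottom layers: 6 × (48.9 + 9.21) → 348.66 s.
Regular layers = 3174 × (4.96 + 9.21) = 44975.58 s.
Sum: 348.66 + 44975.58 = 45324.24 s → 12.59 hours.

12.59 hours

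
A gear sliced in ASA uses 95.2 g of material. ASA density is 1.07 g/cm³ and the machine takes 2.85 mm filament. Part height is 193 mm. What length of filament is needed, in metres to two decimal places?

Extruded volume: 95.2/1.07 = 88.972 cm³ (88972 mm³).
Filament cross-section = π × (2.85/2)² = 6.3794 mm².
L = V/A = 88972/6.3794 = 13946.77 mm → 13.95 m.

13.95 m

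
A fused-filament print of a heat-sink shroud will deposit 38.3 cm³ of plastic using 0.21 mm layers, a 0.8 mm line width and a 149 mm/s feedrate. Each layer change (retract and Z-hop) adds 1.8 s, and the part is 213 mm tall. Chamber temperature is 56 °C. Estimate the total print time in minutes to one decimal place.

56.0 minutes

Bead cross-section = 0.21 × 0.8, so 0.168 mm².
Path length: 38300 mm³ / 0.168 mm² → 227976.2 mm.
Extrusion time = 227976.2 / 149, so 1530 s.
Layer count = ceil(213 / 0.21) = 1015.
Layer-change overhead = 1015 × 1.8 = 1827 s.
Altogether 1530 + 1827 = 3357 s, i.e. 56.0 minutes.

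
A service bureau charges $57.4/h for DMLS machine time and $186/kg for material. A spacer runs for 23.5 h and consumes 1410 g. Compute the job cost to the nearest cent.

Machine cost = 57.4 × 23.5, so $1348.90.
Material charge: 186 × 1410/1000 → $262.26.
Total = 1348.90 + 262.26 = $1611.16.

$1611.16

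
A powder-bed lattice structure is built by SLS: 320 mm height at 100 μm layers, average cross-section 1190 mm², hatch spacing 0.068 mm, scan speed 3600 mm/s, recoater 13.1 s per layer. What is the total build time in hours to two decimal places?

Layers = ⌈320/0.1⌉ = 3200.
Hatch length per layer = 1190 / 0.068, so 17500 mm.
Per-layer scan time = 17500 / 3600, so 4.8611 s.
Layer cycle = 4.8611 + 13.1 = 17.9611 s.
Build time = 3200 × 17.9611 = 57475.52 s = 15.97 hours.

15.97 hours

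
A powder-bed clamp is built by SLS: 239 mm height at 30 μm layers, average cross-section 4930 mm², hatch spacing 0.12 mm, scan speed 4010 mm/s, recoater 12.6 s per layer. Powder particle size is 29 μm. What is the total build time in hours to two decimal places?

Layer count = ceil(239 / 0.03) = 7967.
Per-layer scan distance: 4930 / 0.12 → 41083.3 mm.
Laser time per layer = 41083.3 / 4010 = 10.2452 s.
Time per layer = 10.2452 + 12.6 = 22.8452 s.
Total: 7967 × 22.8452 s = 182007.7084 s → 50.56 hours.

50.56 hours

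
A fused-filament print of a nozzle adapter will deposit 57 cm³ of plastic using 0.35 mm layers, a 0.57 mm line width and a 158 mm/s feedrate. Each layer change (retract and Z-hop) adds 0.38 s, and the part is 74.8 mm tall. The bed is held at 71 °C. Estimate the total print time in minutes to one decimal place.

31.5 minutes

Line area = 0.35 × 0.57 = 0.1995 mm².
Path length: 57000 mm³ / 0.1995 mm² → 285714.3 mm.
Extrusion time: 285714.3 / 158 → 1808.3 s.
Layers = ⌈74.8/0.35⌉ = 214.
Layer-change overhead = 214 × 0.38 = 81.32 s.
Altogether 1808.3 + 81.32 = 1889.62 s, i.e. 31.5 minutes.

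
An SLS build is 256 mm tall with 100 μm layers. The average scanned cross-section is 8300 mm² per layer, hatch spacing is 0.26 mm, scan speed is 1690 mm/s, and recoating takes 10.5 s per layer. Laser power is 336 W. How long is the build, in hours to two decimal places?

20.90 hours

Number of layers: 256 / 0.1 → 2560 (rounded up).
Scan path per layer = 8300 / 0.26, so 31923.1 mm.
Per-layer scan time = 31923.1 / 1690 = 18.8894 s.
Time per layer = 18.8894 + 10.5, so 29.3894 s.
Total: 2560 × 29.3894 s = 75236.864 s → 20.90 hours.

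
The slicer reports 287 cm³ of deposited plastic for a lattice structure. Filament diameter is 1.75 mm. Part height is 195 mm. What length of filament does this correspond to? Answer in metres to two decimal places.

119.32 m

Filament cross-section = π × (1.75/2)² = 2.4053 mm².
Length = 287 cm³ / 2.4053 mm² = 287000 / 2.4053 = 119319.84 mm = 119.32 m.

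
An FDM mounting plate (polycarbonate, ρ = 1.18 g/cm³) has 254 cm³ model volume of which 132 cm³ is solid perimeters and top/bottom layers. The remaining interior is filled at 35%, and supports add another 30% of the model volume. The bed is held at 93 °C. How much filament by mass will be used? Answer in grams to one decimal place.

Volume inside the shell = 254 − 132, so 122 cm³.
Deposited infill: 0.35 × 122 → 42.7 cm³.
Support: 0.30 × 254 → 76.2 cm³.
Total extruded: 132 + 42.7 + 76.2 → 250.9 cm³.
Mass = 250.9 × 1.18 = 296.062 g.

296.1 g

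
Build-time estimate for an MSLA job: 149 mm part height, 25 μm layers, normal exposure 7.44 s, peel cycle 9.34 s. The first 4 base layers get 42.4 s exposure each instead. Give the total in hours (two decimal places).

27.82 hours

Layer count = ceil(149 / 0.025) = 5960.
Burn-in layers = 4 × (42.4 + 9.34) = 206.96 s.
Remaining layers: 5956 × (7.44 + 9.34) → 99941.68 s.
Total = 206.96 + 99941.68 = 100148.64 s = 27.82 hours.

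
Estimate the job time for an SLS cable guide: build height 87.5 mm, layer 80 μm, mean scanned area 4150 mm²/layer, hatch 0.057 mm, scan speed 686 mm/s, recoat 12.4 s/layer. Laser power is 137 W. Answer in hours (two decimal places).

Number of layers: 87.5 / 0.08 → 1094 (rounded up).
Per-layer scan distance = 4150 / 0.057, so 72807 mm.
Laser time per layer: 72807 / 686 → 106.1327 s.
Layer cycle: 106.1327 + 12.4 → 118.5327 s.
Total: 1094 × 118.5327 s = 129674.7738 s → 36.02 hours.

36.02 hours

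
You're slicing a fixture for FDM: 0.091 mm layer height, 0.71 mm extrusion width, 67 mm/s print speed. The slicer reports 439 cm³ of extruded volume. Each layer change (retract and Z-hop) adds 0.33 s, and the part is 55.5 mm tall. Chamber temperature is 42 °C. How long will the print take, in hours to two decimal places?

Line area: 0.091 × 0.71 → 0.06461 mm².
Toolpath length = 439 cm³ / 0.06461 mm² = 439000 / 0.06461 = 6794613.8 mm.
Time extruding = 6794613.8 / 67, so 101412.1 s.
Layer count = ceil(55.5 / 0.091) = 610.
Layer-change overhead: 610 × 0.33 → 201.3 s.
Total = 101412.1 + 201.3 = 101613.4 s = 28.23 hours.

28.23 hours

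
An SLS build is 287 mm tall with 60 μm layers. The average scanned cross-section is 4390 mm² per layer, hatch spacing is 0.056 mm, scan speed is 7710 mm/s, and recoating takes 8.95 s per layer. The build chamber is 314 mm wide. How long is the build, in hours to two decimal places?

Layer count = ceil(287 / 0.06) = 4784.
Scan path per layer = 4390 / 0.056 = 78392.9 mm.
Per-layer scan time = 78392.9 / 7710 = 10.1677 s.
Layer cycle = 10.1677 + 8.95, so 19.1177 s.
Build time = 4784 × 19.1177 = 91459.0768 s = 25.41 hours.

25.41 hours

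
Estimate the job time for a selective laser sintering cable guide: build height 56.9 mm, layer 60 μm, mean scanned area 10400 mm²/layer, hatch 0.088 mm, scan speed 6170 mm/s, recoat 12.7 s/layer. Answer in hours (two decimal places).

Layers = ⌈56.9/0.06⌉ = 949.
Hatch length per layer = 10400 / 0.088 = 118181.8 mm.
Laser time per layer = 118181.8 / 6170 = 19.1543 s.
Layer cycle = 19.1543 + 12.7 = 31.8543 s.
Total: 949 × 31.8543 s = 30229.7307 s → 8.40 hours.

8.40 hours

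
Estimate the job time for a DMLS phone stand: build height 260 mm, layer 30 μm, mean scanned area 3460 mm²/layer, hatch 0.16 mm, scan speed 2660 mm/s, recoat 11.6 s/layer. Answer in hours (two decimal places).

Number of layers: 260 / 0.03 → 8667 (rounded up).
Per-layer scan distance = 3460 / 0.16, so 21625 mm.
Per-layer scan time: 21625 / 2660 → 8.1297 s.
Layer cycle: 8.1297 + 11.6 → 19.7297 s.
Total: 8667 × 19.7297 s = 170997.3099 s → 47.50 hours.

47.50 hours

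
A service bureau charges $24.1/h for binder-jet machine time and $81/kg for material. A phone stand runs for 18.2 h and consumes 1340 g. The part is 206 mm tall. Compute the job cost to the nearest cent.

$547.16

Machine cost = 24.1 × 18.2, so $438.62.
Feedstock cost = 81 × 1340/1000 = $108.54.
Job cost: 438.62 + 108.54 = $547.16.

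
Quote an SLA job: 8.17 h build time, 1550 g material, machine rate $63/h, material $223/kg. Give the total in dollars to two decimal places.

Time charge = 63 × 8.17 = $514.71.
Material charge = 223 × 1550/1000 = $345.65.
Job cost: 514.71 + 345.65 = $860.36.

$860.36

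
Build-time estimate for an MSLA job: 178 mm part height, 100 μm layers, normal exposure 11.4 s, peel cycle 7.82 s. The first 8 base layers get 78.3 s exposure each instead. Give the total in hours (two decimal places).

Layer count = ceil(178 / 0.1) = 1780.
Burn-in layers = 8 × (78.3 + 7.82), so 688.96 s.
Normal layers = 1772 × (11.4 + 7.82), so 34057.84 s.
Sum: 688.96 + 34057.84 = 34746.8 s → 9.65 hours.

9.65 hours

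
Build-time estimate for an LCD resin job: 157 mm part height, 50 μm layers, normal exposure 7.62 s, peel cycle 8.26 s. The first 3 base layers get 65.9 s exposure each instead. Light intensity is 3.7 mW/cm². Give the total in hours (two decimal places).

Layer count = ceil(157 / 0.05) = 3140.
Bottom layers: 3 × (65.9 + 8.26) → 222.48 s.
Remaining layers = 3137 × (7.62 + 8.26), so 49815.56 s.
Total = 222.48 + 49815.56 = 50038.04 s = 13.90 hours.

13.90 hours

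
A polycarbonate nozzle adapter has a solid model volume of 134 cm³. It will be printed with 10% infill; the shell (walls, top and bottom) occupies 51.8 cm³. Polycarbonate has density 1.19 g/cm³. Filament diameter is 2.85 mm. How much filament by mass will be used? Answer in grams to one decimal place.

Volume inside the shell: 134 − 51.8 → 82.2 cm³.
Infill deposited: 0.10 × 82.2 → 8.22 cm³.
Total extruded = 51.8 + 8.22 = 60.02 cm³.
Mass: 60.02 × 1.19 → 71.4238 g.

71.4 g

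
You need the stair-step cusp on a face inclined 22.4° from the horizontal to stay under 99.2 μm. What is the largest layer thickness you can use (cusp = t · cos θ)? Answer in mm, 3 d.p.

cos(22.4°) = 0.9245; t_max = 0.0992/0.9245 = 0.107 mm.

0.107 mm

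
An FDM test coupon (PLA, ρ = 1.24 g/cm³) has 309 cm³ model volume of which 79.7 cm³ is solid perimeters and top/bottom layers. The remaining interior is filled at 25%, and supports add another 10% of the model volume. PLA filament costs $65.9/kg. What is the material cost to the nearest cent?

Interior volume = 309 − 79.7, so 229.3 cm³.
Infill deposited: 0.25 × 229.3 → 57.325 cm³.
Support = 0.10 × 309 = 30.9 cm³.
Total extruded = 79.7 + 57.325 + 30.9 = 167.925 cm³.
Mass: 167.925 × 1.24 → 208.227 g.
At $65.9/kg: 208.227/1000 × 65.9 = $13.72.

$13.72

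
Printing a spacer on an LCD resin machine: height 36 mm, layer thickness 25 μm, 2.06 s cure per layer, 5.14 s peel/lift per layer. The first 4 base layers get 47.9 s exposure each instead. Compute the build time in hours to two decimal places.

2.93 hours

Layer count = ceil(36 / 0.025) = 1440.
Bottom layers = 4 × (47.9 + 5.14) = 212.16 s.
Regular layers = 1436 × (2.06 + 5.14), so 10339.2 s.
Total = 212.16 + 10339.2 = 10551.36 s = 2.93 hours.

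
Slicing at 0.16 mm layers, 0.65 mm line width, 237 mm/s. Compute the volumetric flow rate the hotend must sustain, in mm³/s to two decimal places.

Bead cross-section = 0.16 × 0.65 = 0.104 mm².
Volumetric flow = 237 × 0.104 = 24.65 mm³/s.

24.65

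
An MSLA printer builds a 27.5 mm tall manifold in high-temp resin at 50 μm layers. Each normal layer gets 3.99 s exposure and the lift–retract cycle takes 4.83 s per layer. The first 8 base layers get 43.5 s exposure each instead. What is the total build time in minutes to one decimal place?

86.1 minutes

Number of layers: 27.5 / 0.05 → 550 (rounded up).
Burn-in layers = 8 × (43.5 + 4.83), so 386.64 s.
Normal layers = 542 × (3.99 + 4.83), so 4780.44 s.
Total = 386.64 + 4780.44 = 5167.08 s = 86.1 minutes.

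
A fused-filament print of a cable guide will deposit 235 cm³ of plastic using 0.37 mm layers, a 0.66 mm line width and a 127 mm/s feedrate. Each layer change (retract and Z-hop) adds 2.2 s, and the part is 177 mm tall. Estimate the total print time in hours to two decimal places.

2.40 hours

Line area = 0.37 × 0.66, so 0.2442 mm².
Total extruded path = 235000/0.2442 = 962326 mm.
Print-move time = 962326 / 127 = 7577.4 s.
Layer count = ceil(177 / 0.37) = 479.
Non-print overhead = 479 × 2.2 = 1053.8 s.
Total = 7577.4 + 1053.8 = 8631.2 s = 2.40 hours.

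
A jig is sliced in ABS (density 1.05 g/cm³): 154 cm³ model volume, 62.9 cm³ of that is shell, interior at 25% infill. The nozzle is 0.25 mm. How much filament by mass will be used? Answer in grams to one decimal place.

90.0 g

Volume inside the shell: 154 − 62.9 → 91.1 cm³.
Deposited infill = 0.25 × 91.1, so 22.775 cm³.
Total printed volume = 62.9 + 22.775, so 85.675 cm³.
Mass = 85.675 × 1.05, so 89.95875 g.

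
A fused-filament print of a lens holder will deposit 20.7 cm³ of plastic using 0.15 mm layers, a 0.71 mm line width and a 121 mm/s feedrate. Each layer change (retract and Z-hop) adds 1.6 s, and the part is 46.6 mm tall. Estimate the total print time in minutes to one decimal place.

Extrusion cross-section = 0.15 × 0.71 = 0.1065 mm².
Toolpath length = 20.7 cm³ / 0.1065 mm² = 20700 / 0.1065 = 194366.2 mm.
Print-move time = 194366.2 / 121, so 1606.3 s.
Layers = ⌈46.6/0.15⌉ = 311.
Layer-change overhead: 311 × 1.6 → 497.6 s.
Total = 1606.3 + 497.6 = 2103.9 s = 35.1 minutes.

35.1 minutes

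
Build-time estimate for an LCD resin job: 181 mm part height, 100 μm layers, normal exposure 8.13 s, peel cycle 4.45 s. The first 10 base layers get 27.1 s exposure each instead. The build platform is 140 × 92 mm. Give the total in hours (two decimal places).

6.38 hours

Number of layers: 181 / 0.1 → 1810 (rounded up).
Bottom layers: 10 × (27.1 + 4.45) → 315.5 s.
Normal layers = 1800 × (8.13 + 4.45), so 22644 s.
Total = 315.5 + 22644 = 22959.5 s = 6.38 hours.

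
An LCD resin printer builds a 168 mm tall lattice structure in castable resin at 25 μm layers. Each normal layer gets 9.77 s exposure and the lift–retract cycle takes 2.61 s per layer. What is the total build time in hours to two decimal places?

23.11 hours

Layers = ⌈168/0.025⌉ = 6720.
Cycle time = 9.77 + 2.61, so 12.38 s.
Total = 6720 × 12.38 = 83193.6 s = 23.11 hours.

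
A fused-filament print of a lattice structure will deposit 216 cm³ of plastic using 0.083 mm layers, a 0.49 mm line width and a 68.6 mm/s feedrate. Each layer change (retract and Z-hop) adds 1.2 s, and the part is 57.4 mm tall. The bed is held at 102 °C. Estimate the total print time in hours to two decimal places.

Bead cross-section = 0.083 × 0.49, so 0.04067 mm².
Path length: 216000 mm³ / 0.04067 mm² → 5311040.1 mm.
Print-move time: 5311040.1 / 68.6 → 77420.4 s.
Layer count = ceil(57.4 / 0.083) = 692.
Layer-change overhead: 692 × 1.2 → 830.4 s.
Altogether 77420.4 + 830.4 = 78250.8 s, i.e. 21.74 hours.

21.74 hours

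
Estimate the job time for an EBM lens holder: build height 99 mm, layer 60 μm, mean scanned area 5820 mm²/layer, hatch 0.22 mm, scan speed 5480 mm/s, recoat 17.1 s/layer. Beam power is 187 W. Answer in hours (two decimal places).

10.05 hours

Layers = ⌈99/0.06⌉ = 1650.
Hatch length per layer: 5820 / 0.22 → 26454.5 mm.
Scan time per layer: 26454.5 / 5480 → 4.8275 s.
Per-layer time = 4.8275 + 17.1 = 21.9275 s.
Total: 1650 × 21.9275 s = 36180.375 s → 10.05 hours.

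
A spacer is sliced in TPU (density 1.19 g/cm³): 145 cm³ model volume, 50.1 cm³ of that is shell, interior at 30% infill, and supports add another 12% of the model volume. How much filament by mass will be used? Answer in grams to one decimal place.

114.2 g

Infill region = 145 − 50.1, so 94.9 cm³.
Infill deposited = 0.30 × 94.9 = 28.47 cm³.
Support = 0.12 × 145 = 17.4 cm³.
Deposited volume = 50.1 + 28.47 + 17.4, so 95.97 cm³.
Mass: 95.97 × 1.19 → 114.2043 g.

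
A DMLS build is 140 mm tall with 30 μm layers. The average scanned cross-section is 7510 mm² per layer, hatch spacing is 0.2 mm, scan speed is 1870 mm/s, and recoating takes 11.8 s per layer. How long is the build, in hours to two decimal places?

41.33 hours

Number of layers: 140 / 0.03 → 4667 (rounded up).
Per-layer scan distance = 7510 / 0.2, so 37550 mm.
Per-layer scan time: 37550 / 1870 → 20.0802 s.
Time per layer = 20.0802 + 11.8 = 31.8802 s.
4667 layers × 31.8802 s/layer = 148784.8934 s, i.e. 41.33 hours.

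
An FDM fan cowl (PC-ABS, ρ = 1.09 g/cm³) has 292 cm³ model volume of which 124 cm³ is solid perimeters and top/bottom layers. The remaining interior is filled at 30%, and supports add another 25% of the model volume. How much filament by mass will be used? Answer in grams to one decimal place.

269.7 g

Infill region: 292 − 124 → 168 cm³.
Deposited infill = 0.30 × 168 = 50.4 cm³.
Support = 0.25 × 292 = 73 cm³.
Total printed volume = 124 + 50.4 + 73 = 247.4 cm³.
Mass: 247.4 × 1.09 → 269.666 g.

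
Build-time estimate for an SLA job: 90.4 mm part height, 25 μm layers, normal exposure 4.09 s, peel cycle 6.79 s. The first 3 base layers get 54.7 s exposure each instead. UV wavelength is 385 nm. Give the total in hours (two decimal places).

10.97 hours

Layers = ⌈90.4/0.025⌉ = 3616.
Burn-in layers = 3 × (54.7 + 6.79), so 184.47 s.
Regular layers = 3613 × (4.09 + 6.79), so 39309.44 s.
Total = 184.47 + 39309.44 = 39493.91 s = 10.97 hours.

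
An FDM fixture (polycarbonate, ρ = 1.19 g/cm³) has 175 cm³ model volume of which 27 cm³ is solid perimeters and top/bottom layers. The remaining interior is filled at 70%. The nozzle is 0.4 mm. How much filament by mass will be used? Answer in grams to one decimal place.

155.4 g

Interior volume = 175 − 27, so 148 cm³.
Deposited infill = 0.70 × 148 = 103.6 cm³.
Deposited volume: 27 + 103.6 → 130.6 cm³.
Mass = 130.6 × 1.19 = 155.414 g.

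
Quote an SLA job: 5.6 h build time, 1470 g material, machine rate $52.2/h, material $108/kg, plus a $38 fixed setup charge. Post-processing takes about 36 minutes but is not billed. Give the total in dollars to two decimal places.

$489.08

Machine cost = 52.2 × 5.6, so $292.32.
Feedstock cost = 108 × 1470/1000, so $158.76.
Adding setup: 292.32 + 158.76 + 38 → $489.08.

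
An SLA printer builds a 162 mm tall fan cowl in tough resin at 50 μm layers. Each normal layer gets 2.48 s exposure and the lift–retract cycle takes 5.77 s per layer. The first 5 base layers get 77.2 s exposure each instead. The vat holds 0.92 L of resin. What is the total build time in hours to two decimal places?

Number of layers: 162 / 0.05 → 3240 (rounded up).
Base layers = 5 × (77.2 + 5.77) = 414.85 s.
Normal layers = 3235 × (2.48 + 5.77), so 26688.75 s.
Sum: 414.85 + 26688.75 = 27103.6 s → 7.53 hours.

7.53 hours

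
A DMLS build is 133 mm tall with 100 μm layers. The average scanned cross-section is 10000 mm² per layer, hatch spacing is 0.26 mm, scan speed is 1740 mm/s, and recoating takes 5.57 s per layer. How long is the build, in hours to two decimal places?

10.22 hours

Layers = ⌈133/0.1⌉ = 1330.
Hatch length per layer: 10000 / 0.26 → 38461.5 mm.
Per-layer scan time = 38461.5 / 1740 = 22.1043 s.
Per-layer time = 22.1043 + 5.57, so 27.6743 s.
Total: 1330 × 27.6743 s = 36806.819 s → 10.22 hours.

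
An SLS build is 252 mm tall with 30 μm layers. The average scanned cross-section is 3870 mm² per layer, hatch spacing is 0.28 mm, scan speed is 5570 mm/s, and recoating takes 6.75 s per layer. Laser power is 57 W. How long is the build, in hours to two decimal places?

21.54 hours

Number of layers: 252 / 0.03 → 8400 (rounded up).
Hatch length per layer = 3870 / 0.28 = 13821.4 mm.
Per-layer scan time = 13821.4 / 5570, so 2.4814 s.
Time per layer: 2.4814 + 6.75 → 9.2314 s.
Build time = 8400 × 9.2314 = 77543.76 s = 21.54 hours.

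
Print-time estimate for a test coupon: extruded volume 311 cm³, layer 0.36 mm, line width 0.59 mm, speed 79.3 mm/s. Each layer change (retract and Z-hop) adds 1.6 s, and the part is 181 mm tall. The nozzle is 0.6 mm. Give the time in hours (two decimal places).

Extrusion cross-section = 0.36 × 0.59, so 0.2124 mm².
Toolpath length = 311 cm³ / 0.2124 mm² = 311000 / 0.2124 = 1464218.5 mm.
Print-move time: 1464218.5 / 79.3 → 18464.3 s.
Layers = ⌈181/0.36⌉ = 503.
Non-print overhead = 503 × 1.6, so 804.8 s.
Total = 18464.3 + 804.8 = 19269.1 s = 5.35 hours.

5.35 hours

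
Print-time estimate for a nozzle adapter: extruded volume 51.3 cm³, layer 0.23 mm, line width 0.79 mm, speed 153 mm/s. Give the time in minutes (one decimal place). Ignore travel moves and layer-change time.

30.8 minutes

Extrusion cross-section = 0.23 × 0.79 = 0.1817 mm².
Toolpath length = 51.3 cm³ / 0.1817 mm² = 51300 / 0.1817 = 282333.5 mm.
Time extruding: 282333.5 / 153 → 1845.3 s.
That's 1845.3 s → 30.8 minutes.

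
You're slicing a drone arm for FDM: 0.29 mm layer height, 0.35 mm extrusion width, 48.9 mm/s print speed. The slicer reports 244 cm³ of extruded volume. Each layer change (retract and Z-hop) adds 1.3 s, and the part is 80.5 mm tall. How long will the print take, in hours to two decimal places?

Extrusion cross-section: 0.29 × 0.35 → 0.1015 mm².
Toolpath length = 244 cm³ / 0.1015 mm² = 244000 / 0.1015 = 2403940.9 mm.
Print-move time = 2403940.9 / 48.9, so 49160.3 s.
Layer count = ceil(80.5 / 0.29) = 278.
Z-hop total = 278 × 1.3, so 361.4 s.
Altogether 49160.3 + 361.4 = 49521.7 s, i.e. 13.76 hours.

13.76 hours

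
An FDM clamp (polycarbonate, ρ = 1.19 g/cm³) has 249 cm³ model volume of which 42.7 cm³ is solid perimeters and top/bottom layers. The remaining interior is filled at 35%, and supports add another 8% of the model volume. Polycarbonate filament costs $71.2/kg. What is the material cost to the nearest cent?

$11.42

Volume inside the shell: 249 − 42.7 → 206.3 cm³.
Infill deposited = 0.35 × 206.3, so 72.205 cm³.
Support = 0.08 × 249 = 19.92 cm³.
Deposited volume = 42.7 + 72.205 + 19.92, so 134.825 cm³.
Mass: 134.825 × 1.19 → 160.44175 g.
Cost = 160.44175 g / 1000 × $71.2/kg = $11.42.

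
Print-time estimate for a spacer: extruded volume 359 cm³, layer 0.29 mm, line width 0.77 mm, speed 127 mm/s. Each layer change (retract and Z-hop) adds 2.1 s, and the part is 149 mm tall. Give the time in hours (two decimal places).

Line area = 0.29 × 0.77 = 0.2233 mm².
Toolpath length = 359 cm³ / 0.2233 mm² = 359000 / 0.2233 = 1607702.6 mm.
Print-move time = 1607702.6 / 127 = 12659.1 s.
Layers = ⌈149/0.29⌉ = 514.
Layer-change overhead: 514 × 2.1 → 1079.4 s.
Total = 12659.1 + 1079.4 = 13738.5 s = 3.82 hours.

3.82 hours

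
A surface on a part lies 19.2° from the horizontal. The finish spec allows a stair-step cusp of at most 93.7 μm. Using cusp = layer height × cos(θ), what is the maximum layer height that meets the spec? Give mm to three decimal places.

0.099 mm

Layer height = cusp / cos(19.2°) = 0.0937 / 0.9444 = 0.099 mm.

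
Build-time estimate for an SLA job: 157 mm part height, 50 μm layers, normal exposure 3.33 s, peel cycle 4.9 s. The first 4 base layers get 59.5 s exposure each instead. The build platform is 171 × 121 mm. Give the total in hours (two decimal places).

Layer count = ceil(157 / 0.05) = 3140.
Burn-in layers: 4 × (59.5 + 4.9) → 257.6 s.
Remaining layers = 3136 × (3.33 + 4.9) = 25809.28 s.
Sum: 257.6 + 25809.28 = 26066.88 s → 7.24 hours.

7.24 hours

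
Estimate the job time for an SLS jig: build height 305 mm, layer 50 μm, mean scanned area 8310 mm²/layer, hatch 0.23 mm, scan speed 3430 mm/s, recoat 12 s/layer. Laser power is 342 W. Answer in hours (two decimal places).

Number of layers: 305 / 0.05 → 6100 (rounded up).
Scan path per layer: 8310 / 0.23 → 36130.4 mm.
Per-layer scan time: 36130.4 / 3430 → 10.5336 s.
Layer cycle = 10.5336 + 12 = 22.5336 s.
Build time = 6100 × 22.5336 = 137454.96 s = 38.18 hours.

38.18 hours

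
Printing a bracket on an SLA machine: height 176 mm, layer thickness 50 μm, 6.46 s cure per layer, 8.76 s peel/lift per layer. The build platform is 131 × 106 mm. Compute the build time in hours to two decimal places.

14.88 hours

Layers = ⌈176/0.05⌉ = 3520.
Cycle time = 6.46 + 8.76 = 15.22 s.
Total = 3520 × 15.22 = 53574.4 s = 14.88 hours.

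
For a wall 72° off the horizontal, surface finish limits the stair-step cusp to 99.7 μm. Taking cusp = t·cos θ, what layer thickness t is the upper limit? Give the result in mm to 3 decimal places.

t = h_c / cos θ = 0.0997 / 0.3090 = 0.323 mm.

0.323 mm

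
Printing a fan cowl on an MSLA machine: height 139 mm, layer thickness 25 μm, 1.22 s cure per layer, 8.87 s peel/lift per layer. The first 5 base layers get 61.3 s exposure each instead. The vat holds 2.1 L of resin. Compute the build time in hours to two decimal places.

15.67 hours

Layers = ⌈139/0.025⌉ = 5560.
Bottom layers = 5 × (61.3 + 8.87) = 350.85 s.
Remaining layers: 5555 × (1.22 + 8.87) → 56049.95 s.
Total = 350.85 + 56049.95 = 56400.8 s = 15.67 hours.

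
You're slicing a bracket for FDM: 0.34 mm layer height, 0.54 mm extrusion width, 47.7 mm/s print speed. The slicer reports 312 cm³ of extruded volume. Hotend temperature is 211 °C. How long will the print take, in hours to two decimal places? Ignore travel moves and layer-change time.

9.90 hours

Extrusion cross-section = 0.34 × 0.54 = 0.1836 mm².
Path length: 312000 mm³ / 0.1836 mm² → 1699346.4 mm.
Extrusion time: 1699346.4 / 47.7 → 35625.7 s.
Converting: 35625.7 s = 9.90 hours.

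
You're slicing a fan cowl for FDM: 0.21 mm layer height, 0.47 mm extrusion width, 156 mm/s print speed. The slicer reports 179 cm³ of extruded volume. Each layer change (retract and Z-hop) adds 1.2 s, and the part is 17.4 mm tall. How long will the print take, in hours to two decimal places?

3.26 hours

Extrusion cross-section = 0.21 × 0.47, so 0.0987 mm².
Total extruded path = 179000/0.0987 = 1813576.5 mm.
Print-move time = 1813576.5 / 156 = 11625.5 s.
Layer count = ceil(17.4 / 0.21) = 83.
Layer-change overhead = 83 × 1.2, so 99.6 s.
Altogether 11625.5 + 99.6 = 11725.1 s, i.e. 3.26 hours.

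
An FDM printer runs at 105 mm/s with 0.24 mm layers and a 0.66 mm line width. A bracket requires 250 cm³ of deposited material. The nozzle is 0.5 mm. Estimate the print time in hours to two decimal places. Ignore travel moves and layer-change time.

4.18 hours

Extrusion cross-section = 0.24 × 0.66, so 0.1584 mm².
Toolpath length = 250 cm³ / 0.1584 mm² = 250000 / 0.1584 = 1578282.8 mm.
Print-move time: 1578282.8 / 105 → 15031.3 s.
That's 15031.3 s → 4.18 hours.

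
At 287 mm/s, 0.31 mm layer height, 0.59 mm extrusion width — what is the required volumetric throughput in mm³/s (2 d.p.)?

52.49

Extrusion cross-section = 0.31 × 0.59 = 0.1829 mm².
Volumetric flow = 287 × 0.1829 = 52.49 mm³/s.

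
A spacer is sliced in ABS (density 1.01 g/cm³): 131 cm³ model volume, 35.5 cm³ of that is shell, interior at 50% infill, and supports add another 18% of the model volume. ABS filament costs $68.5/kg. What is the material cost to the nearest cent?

$7.39

Interior volume: 131 − 35.5 → 95.5 cm³.
Infill volume: 0.50 × 95.5 → 47.75 cm³.
Support: 0.18 × 131 → 23.58 cm³.
Total extruded = 35.5 + 47.75 + 23.58, so 106.83 cm³.
Mass: 106.83 × 1.01 → 107.8983 g.
Cost = 107.8983 g / 1000 × $68.5/kg = $7.39.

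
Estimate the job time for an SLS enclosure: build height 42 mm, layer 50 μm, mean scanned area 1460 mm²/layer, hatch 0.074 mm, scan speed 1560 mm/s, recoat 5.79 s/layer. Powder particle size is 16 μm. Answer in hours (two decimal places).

4.30 hours

Layer count = ceil(42 / 0.05) = 840.
Scan path per layer = 1460 / 0.074, so 19729.7 mm.
Scan time per layer = 19729.7 / 1560, so 12.6472 s.
Per-layer time = 12.6472 + 5.79, so 18.4372 s.
Build time = 840 × 18.4372 = 15487.248 s = 4.30 hours.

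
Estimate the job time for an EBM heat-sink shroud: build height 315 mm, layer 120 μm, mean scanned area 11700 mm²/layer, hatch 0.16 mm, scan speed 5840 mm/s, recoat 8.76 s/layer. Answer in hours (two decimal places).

15.52 hours

Number of layers: 315 / 0.12 → 2625 (rounded up).
Per-layer scan distance: 11700 / 0.16 → 73125 mm.
Per-layer scan time = 73125 / 5840 = 12.5214 s.
Per-layer time = 12.5214 + 8.76 = 21.2814 s.
Total: 2625 × 21.2814 s = 55863.675 s → 15.52 hours.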